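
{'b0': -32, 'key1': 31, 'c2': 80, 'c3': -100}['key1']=31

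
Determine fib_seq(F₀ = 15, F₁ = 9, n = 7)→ F_2 = F_1 + F_0 = 24
F_3 = F_2 + F_1 = 33
F_4 = F_3 + F_2 = 57
...
= [15, 9, 24, 33, 57, 90, 147]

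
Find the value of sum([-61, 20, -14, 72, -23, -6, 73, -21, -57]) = -17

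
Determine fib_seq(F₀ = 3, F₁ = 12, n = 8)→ F_2 = F_1 + F_0 = 15
F_3 = F_2 + F_1 = 27
F_4 = F_3 + F_2 = 42
...
= [3, 12, 15, 27, 42, 69, 111, 180]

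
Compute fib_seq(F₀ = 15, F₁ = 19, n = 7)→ F_2 = F_1 + F_0 = 34
F_3 = F_2 + F_1 = 53
F_4 = F_3 + F_2 = 87
...
= [15, 19, 34, 53, 87, 140, 227]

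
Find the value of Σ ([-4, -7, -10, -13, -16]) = (-4) + (-7) + (-10) + (-13) + (-16)
= -50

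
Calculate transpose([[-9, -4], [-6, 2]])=[[-9, -6], [-4, 2]]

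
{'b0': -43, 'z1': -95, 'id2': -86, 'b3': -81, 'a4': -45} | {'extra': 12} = {'b0': -43, 'z1': -95, 'id2': -86, 'b3': -81, 'a4': -45, 'extra': 12}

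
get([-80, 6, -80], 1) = 6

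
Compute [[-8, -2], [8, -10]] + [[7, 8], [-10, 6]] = [[-1, 6], [-2, -4]]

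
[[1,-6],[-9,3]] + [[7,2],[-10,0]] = [[8, -4], [-19, 3]]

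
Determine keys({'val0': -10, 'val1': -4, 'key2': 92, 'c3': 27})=['val0', 'val1', 'key2', 'c3']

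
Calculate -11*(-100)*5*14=77000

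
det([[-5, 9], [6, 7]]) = (-5)*(7) - (9)*(6)
= -89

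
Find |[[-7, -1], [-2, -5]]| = 33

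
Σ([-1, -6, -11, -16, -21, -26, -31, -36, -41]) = (-1) + (-6) + (-11) + (-16) + (-21) + (-26) + (-31) + (-36) + (-41)
= -189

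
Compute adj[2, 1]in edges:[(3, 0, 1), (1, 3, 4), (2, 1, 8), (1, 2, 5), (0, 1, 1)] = 8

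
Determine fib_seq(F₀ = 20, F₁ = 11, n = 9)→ F_2 = F_1 + F_0 = 31
F_3 = F_2 + F_1 = 42
F_4 = F_3 + F_2 = 73
...
= [20, 11, 31, 42, 73, 115, 188, 303, 491]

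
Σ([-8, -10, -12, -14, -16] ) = -60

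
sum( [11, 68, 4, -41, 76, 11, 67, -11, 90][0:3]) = slice → [11, 68, 4]
11 + 68 + 4
= 83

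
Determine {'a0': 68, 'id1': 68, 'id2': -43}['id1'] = 68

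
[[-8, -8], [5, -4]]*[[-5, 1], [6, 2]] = [[-8, -24], [-49, -3]]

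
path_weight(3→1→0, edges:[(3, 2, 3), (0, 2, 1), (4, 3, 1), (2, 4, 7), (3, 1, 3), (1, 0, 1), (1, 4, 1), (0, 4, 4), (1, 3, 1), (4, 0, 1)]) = w(3→1)=3 + w(1→0)=1
= 4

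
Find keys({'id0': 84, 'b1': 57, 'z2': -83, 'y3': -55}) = ['id0', 'b1', 'z2', 'y3']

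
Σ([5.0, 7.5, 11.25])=23.75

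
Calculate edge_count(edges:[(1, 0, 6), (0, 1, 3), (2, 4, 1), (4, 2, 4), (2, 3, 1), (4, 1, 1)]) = 6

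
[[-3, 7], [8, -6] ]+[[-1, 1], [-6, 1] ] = [[-4, 8], [2, -5]]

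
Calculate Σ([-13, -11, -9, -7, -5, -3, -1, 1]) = (-13) + (-11) + (-9) + (-7) + (-5) + (-3) + (-1) + 1
= -48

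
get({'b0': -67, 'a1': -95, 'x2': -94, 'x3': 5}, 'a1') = -95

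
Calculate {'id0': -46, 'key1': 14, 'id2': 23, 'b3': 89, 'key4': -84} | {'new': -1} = {'id0': -46, 'key1': 14, 'id2': 23, 'b3': 89, 'key4': -84, 'new': -1}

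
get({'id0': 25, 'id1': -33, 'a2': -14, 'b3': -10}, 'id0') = 25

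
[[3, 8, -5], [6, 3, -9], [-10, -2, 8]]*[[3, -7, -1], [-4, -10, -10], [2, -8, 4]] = C[0][0] = (3)*(3) + (8)*(-4) + (-5)*(2) = -33
C[0][1] = (3)*(-7) + (8)*(-10) + (-5)*(-8) = -61
C[0][2] = (3)*(-1) + (8)*(-10) + (-5)*(4) = -103
C[1][0] = (6)*(3) + (3)*(-4) + (-9)*(2) = -12
C[1][1] = (6)*(-7) + (3)*(-10) + (-9)*(-8) = 0
C[1][2] = (6)*(-1) + (3)*(-10) + (-9)*(4) = -72
... (3 more cells)
= [[-33, -61, -103], [-12, 0, -72], [-6, 26, 62]]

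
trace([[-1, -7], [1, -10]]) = -11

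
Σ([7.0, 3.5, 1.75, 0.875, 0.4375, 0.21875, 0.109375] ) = 13.890625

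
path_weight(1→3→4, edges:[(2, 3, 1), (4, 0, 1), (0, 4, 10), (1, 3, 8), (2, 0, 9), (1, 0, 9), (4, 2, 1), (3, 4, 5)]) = w(1→3)=8 + w(3→4)=5
= 13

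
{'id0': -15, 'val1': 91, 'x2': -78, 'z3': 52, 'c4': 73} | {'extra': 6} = {'id0': -15, 'val1': 91, 'x2': -78, 'z3': 52, 'c4': 73, 'extra': 6}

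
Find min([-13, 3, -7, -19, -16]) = -19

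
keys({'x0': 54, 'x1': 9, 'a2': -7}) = ['x0', 'x1', 'a2']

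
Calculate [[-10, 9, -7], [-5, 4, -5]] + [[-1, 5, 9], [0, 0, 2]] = [[-11, 14, 2], [-5, 4, -3]]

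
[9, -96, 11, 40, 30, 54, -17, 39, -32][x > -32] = keep x where x > -32: 9✓, -96✗, 11✓, 40✓, 30✓, 54✓, -17✓, 39✓, -32✗
= [9, 11, 40, 30, 54, -17, 39]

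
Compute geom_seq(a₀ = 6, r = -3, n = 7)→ [6, -18, 54, -162, 486, -1458, 4374]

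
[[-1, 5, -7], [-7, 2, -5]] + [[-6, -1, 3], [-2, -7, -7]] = [[-7, 4, -4], [-9, -5, -12]]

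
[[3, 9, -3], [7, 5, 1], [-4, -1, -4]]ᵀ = [[3, 7, -4], [9, 5, -1], [-3, 1, -4]]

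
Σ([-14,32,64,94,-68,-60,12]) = 60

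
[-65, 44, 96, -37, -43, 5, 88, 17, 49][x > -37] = [44, 96, 5, 88, 17, 49]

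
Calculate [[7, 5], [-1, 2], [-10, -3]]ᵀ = [[7, -1, -10], [5, 2, -3]]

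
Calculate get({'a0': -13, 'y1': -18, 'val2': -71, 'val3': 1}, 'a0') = -13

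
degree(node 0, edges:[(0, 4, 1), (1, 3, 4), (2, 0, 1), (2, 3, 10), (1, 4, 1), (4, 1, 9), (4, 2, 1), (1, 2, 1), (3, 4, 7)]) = 2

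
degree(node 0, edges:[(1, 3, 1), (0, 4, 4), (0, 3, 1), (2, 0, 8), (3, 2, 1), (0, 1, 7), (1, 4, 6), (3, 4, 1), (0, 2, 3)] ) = 5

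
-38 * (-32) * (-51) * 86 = -5333376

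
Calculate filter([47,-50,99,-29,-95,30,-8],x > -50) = keep x where x > -50: 47✓, -50✗, 99✓, -29✓, -95✗, 30✓, -8✓
= [47, 99, -29, 30, -8]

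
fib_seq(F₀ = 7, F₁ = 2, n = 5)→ [7, 2, 9, 11, 20]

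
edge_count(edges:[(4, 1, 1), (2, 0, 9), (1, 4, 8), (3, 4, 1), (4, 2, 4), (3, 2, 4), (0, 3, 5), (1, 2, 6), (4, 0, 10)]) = 9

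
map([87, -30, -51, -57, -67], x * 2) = [174, -60, -102, -114, -134]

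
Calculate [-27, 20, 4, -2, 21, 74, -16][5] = 74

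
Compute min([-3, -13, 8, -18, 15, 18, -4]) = -18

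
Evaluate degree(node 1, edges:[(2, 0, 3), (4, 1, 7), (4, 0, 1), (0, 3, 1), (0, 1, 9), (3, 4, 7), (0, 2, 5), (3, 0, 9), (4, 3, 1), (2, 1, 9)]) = 3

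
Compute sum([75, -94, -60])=75 + (-94) + (-60)
= -79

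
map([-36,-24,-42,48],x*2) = [-72, -48, -84, 96]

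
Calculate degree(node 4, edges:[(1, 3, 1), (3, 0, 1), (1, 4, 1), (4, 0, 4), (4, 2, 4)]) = 3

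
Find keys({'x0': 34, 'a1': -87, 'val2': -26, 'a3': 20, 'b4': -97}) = ['x0', 'a1', 'val2', 'a3', 'b4']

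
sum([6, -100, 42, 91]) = 6 + (-100) + 42 + 91
= 39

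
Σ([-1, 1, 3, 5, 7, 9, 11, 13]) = 48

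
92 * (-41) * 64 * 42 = -10139136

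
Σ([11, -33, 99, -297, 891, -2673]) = -2002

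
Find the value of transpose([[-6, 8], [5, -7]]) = [[-6, 5], [8, -7]]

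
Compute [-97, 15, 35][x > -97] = keep x where x > -97: -97✗, 15✓, 35✓
= [15, 35]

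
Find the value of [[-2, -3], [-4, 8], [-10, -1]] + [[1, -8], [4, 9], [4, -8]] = [[-1, -11], [0, 17], [-6, -9]]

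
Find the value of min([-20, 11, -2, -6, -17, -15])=-20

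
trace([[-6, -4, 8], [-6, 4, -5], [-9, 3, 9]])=7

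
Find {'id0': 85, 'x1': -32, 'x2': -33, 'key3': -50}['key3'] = -50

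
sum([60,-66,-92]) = -98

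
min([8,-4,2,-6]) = -6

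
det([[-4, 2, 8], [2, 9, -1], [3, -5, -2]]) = (1)*(-4)*det([[9, -1], [-5, -2]]) + (-1)*(2)*det([[2, -1], [3, -2]]) + (1)*(8)*det([[2, 9], [3, -5]])
= 92 + 2 + -296
= -202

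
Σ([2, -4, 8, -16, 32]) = 22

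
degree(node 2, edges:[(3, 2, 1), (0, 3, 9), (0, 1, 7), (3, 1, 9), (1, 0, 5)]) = incident: (3,2)
= 1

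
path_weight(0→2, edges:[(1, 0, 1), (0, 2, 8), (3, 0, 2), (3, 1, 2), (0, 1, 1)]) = w(0→2)=8
= 8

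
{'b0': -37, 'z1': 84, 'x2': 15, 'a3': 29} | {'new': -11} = {'b0': -37, 'z1': 84, 'x2': 15, 'a3': 29, 'new': -11}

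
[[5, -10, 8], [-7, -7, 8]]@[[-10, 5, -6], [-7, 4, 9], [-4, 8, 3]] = [[-12, 49, -96], [87, 1, 3]]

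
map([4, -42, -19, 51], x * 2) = 4*2=8, -42*2=-84, -19*2=-38, 51*2=102
= [8, -84, -38, 102]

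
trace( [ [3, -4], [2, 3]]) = diagonal: 3 + 3
= 6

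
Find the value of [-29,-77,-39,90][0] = -29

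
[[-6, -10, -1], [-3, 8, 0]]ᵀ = [[-6, -3], [-10, 8], [-1, 0]]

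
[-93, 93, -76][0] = -93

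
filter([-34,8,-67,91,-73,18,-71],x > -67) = [-34, 8, 91, 18]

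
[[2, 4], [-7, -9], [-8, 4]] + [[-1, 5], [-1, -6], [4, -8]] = [[1, 9], [-8, -15], [-4, -4]]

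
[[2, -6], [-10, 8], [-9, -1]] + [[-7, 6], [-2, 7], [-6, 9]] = [[-5, 0], [-12, 15], [-15, 8]]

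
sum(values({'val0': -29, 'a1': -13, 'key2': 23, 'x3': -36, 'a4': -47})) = -102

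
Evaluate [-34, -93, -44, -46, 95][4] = 95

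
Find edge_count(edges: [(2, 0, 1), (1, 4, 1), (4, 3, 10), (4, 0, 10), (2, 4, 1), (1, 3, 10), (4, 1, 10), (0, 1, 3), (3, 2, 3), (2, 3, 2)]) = 10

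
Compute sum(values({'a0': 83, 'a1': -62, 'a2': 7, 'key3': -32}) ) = -4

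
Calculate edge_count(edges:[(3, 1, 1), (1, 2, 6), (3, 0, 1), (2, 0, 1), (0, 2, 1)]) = 5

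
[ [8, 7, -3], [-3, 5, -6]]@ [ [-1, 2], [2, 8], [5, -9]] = C[0][0] = (8)*(-1) + (7)*(2) + (-3)*(5) = -9
C[0][1] = (8)*(2) + (7)*(8) + (-3)*(-9) = 99
C[1][0] = (-3)*(-1) + (5)*(2) + (-6)*(5) = -17
C[1][1] = (-3)*(2) + (5)*(8) + (-6)*(-9) = 88
= [[-9, 99], [-17, 88]]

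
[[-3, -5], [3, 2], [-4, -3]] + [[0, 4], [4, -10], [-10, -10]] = [[-3, -1], [7, -8], [-14, -13]]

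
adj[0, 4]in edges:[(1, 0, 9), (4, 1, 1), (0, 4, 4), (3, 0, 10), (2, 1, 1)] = 4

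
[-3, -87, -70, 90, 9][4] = 9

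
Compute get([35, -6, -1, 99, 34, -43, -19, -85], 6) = -19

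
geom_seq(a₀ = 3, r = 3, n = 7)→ [3, 9, 27, 81, 243, 729, 2187]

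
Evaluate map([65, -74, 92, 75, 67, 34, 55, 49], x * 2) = [130, -148, 184, 150, 134, 68, 110, 98]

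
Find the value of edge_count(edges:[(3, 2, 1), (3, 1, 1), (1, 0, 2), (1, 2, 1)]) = 4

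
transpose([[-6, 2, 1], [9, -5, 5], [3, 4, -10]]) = [[-6, 9, 3], [2, -5, 4], [1, 5, -10]]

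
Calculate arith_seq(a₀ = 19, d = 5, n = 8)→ a_0 = 19 + 0*5 = 19
a_1 = 19 + 1*5 = 24
a_2 = 19 + 2*5 = 29
...
= [19, 24, 29, 34, 39, 44, 49, 54]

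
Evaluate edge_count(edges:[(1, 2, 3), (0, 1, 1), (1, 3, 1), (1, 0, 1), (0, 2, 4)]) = 5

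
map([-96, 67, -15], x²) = (-96)²=9216, (67)²=4489, (-15)²=225
= [9216, 4489, 225]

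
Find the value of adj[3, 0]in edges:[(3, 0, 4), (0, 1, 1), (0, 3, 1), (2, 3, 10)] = 4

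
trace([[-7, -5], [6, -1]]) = -8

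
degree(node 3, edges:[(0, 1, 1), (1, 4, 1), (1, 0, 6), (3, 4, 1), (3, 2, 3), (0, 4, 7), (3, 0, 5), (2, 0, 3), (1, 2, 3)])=incident: (3,4), (3,2), (3,0)
= 3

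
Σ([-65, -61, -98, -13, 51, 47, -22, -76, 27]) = (-65) + (-61) + (-98) + (-13) + 51 + 47 + (-22) + (-76) + 27
= -210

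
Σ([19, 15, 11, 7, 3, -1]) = 54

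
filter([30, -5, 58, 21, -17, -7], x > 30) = keep x where x > 30: 30✗, -5✗, 58✓, 21✗, -17✗, -7✗
= [58]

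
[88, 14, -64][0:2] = [88, 14]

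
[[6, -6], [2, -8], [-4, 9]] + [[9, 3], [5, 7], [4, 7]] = [[15, -3], [7, -1], [0, 16]]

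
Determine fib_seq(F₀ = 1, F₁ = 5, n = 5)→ [1, 5, 6, 11, 17]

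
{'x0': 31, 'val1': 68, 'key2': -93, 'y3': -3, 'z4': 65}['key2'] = -93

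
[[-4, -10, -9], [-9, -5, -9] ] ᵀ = [[-4, -9], [-10, -5], [-9, -9]]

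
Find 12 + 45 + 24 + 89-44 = 126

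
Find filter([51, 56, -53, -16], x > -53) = keep x where x > -53: 51✓, 56✓, -53✗, -16✓
= [51, 56, -16]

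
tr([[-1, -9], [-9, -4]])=diagonal: (-1) + (-4)
= -5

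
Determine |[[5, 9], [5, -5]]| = -70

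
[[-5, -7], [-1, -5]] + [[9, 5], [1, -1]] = [[4, -2], [0, -6]]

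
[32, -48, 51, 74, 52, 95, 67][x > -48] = [32, 51, 74, 52, 95, 67]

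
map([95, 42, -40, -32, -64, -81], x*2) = 95*2=190, 42*2=84, -40*2=-80, -32*2=-64, -64*2=-128, -81*2=-162
= [190, 84, -80, -64, -128, -162]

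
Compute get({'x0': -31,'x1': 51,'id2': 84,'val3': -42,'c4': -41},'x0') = -31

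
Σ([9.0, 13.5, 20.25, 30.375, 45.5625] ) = 9.0 + 13.5 + 20.25 + 30.375 + 45.5625
= 118.6875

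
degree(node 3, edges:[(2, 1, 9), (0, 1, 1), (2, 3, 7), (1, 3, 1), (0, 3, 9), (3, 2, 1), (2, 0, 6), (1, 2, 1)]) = 4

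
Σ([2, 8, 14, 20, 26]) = 70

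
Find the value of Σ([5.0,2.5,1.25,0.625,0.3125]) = 5.0 + 2.5 + 1.25 + 0.625 + 0.3125
= 9.6875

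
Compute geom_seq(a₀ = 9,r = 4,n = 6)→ [9, 36, 144, 576, 2304, 9216]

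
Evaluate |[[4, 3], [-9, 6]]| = (4)*(6) - (3)*(-9)
= 51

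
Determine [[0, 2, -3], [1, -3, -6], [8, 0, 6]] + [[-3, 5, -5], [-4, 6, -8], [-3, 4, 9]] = [[-3, 7, -8], [-3, 3, -14], [5, 4, 15]]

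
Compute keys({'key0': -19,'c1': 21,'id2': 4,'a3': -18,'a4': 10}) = ['key0', 'c1', 'id2', 'a3', 'a4']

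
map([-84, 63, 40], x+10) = -84+10=-74, 63+10=73, 40+10=50
= [-74, 73, 50]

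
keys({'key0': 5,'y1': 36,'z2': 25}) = ['key0', 'y1', 'z2']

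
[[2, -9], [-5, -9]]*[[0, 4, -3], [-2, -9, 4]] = C[0][0] = (2)*(0) + (-9)*(-2) = 18
C[0][1] = (2)*(4) + (-9)*(-9) = 89
C[0][2] = (2)*(-3) + (-9)*(4) = -42
C[1][0] = (-5)*(0) + (-9)*(-2) = 18
C[1][1] = (-5)*(4) + (-9)*(-9) = 61
C[1][2] = (-5)*(-3) + (-9)*(4) = -21
= [[18, 89, -42], [18, 61, -21]]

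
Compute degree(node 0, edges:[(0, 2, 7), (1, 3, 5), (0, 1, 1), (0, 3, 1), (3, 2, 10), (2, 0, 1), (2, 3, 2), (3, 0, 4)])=incident: (0,2), (0,1), (0,3), (2,0), (3,0)
= 5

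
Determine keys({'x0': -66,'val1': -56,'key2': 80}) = ['x0', 'val1', 'key2']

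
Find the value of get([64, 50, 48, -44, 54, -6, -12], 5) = -6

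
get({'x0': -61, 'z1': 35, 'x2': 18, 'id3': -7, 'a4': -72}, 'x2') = 18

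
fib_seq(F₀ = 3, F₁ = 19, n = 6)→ [3, 19, 22, 41, 63, 104]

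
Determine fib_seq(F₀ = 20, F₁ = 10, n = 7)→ F_2 = F_1 + F_0 = 30
F_3 = F_2 + F_1 = 40
F_4 = F_3 + F_2 = 70
...
= [20, 10, 30, 40, 70, 110, 180]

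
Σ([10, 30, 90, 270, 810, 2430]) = 3640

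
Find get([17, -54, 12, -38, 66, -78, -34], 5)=-78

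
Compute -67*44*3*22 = -194568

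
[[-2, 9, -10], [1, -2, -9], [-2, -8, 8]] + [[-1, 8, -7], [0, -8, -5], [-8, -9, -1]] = [[-3, 17, -17], [1, -10, -14], [-10, -17, 7]]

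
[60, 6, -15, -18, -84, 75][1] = 6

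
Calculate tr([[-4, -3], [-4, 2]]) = diagonal: (-4) + 2
= -2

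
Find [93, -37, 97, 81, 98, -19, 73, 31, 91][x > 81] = [93, 97, 98, 91]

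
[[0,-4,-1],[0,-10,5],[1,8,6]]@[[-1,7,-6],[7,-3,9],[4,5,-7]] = [[-32, 7, -29], [-50, 55, -125], [79, 13, 24]]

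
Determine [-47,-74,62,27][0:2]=[-47, -74]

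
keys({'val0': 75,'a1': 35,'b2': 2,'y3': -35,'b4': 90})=['val0', 'a1', 'b2', 'y3', 'b4']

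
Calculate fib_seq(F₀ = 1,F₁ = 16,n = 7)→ F_2 = F_1 + F_0 = 17
F_3 = F_2 + F_1 = 33
F_4 = F_3 + F_2 = 50
...
= [1, 16, 17, 33, 50, 83, 133]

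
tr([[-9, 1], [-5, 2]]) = diagonal: (-9) + 2
= -7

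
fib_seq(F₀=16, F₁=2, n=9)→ F_2 = F_1 + F_0 = 18
F_3 = F_2 + F_1 = 20
F_4 = F_3 + F_2 = 38
...
= [16, 2, 18, 20, 38, 58, 96, 154, 250]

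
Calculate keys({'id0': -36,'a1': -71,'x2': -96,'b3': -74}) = ['id0', 'a1', 'x2', 'b3']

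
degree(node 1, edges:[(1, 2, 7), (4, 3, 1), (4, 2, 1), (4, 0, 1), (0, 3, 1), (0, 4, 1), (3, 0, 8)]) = 1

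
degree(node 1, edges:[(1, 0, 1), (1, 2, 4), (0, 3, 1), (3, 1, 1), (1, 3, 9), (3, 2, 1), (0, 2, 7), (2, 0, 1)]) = 4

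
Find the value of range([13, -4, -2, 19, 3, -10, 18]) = 29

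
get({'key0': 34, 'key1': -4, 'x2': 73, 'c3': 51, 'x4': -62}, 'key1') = -4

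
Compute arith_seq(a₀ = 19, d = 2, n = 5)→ [19, 21, 23, 25, 27]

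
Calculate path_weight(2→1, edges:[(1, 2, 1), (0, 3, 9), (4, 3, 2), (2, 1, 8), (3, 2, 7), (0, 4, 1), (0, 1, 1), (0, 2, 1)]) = 8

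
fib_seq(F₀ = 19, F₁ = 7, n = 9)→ [19, 7, 26, 33, 59, 92, 151, 243, 394]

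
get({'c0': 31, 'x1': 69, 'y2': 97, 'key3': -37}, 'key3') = -37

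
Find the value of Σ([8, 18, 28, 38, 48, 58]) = 198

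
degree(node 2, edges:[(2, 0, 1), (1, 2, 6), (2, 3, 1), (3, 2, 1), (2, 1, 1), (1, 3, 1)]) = incident: (2,0), (1,2), (2,3), (3,2), (2,1)
= 5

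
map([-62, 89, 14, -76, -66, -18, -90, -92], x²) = (-62)²=3844, (89)²=7921, (14)²=196, (-76)²=5776, (-66)²=4356, (-18)²=324, (-90)²=8100, (-92)²=8464
= [3844, 7921, 196, 5776, 4356, 324, 8100, 8464]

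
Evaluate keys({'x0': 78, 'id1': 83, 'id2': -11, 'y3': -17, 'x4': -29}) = ['x0', 'id1', 'id2', 'y3', 'x4']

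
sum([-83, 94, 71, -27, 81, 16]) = (-83) + 94 + 71 + (-27) + 81 + 16
= 152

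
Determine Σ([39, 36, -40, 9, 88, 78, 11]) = 221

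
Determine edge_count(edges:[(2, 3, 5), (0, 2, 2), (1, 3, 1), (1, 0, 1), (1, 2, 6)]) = 5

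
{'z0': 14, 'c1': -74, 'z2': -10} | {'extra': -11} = {'z0': 14, 'c1': -74, 'z2': -10, 'extra': -11}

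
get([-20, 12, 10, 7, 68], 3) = 7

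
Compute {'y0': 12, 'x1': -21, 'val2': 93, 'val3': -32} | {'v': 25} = {'y0': 12, 'x1': -21, 'val2': 93, 'val3': -32, 'v': 25}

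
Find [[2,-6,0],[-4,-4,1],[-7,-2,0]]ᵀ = [[2, -4, -7], [-6, -4, -2], [0, 1, 0]]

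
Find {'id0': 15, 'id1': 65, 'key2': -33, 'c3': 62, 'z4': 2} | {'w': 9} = {'id0': 15, 'id1': 65, 'key2': -33, 'c3': 62, 'z4': 2, 'w': 9}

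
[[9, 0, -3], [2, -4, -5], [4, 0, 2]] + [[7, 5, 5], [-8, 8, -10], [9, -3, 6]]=[[16, 5, 2], [-6, 4, -15], [13, -3, 8]]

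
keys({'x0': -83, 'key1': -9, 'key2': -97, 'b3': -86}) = ['x0', 'key1', 'key2', 'b3']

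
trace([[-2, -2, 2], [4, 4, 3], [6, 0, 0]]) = diagonal: (-2) + 4 + 0
= 2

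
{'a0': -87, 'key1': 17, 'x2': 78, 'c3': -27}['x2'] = 78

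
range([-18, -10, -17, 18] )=36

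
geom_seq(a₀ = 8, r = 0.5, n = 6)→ a_0 = 8*0.5^0 = 8.0
a_1 = 8*0.5^1 = 4.0
a_2 = 8*0.5^2 = 2.0
...
= [8.0, 4.0, 2.0, 1.0, 0.5, 0.25]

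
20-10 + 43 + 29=82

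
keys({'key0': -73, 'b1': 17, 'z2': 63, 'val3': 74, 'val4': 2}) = ['key0', 'b1', 'z2', 'val3', 'val4']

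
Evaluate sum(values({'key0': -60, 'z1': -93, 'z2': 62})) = (-60) + (-93) + 62
= -91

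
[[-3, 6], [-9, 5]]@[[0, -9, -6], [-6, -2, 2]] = [[-36, 15, 30], [-30, 71, 64]]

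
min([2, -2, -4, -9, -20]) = -20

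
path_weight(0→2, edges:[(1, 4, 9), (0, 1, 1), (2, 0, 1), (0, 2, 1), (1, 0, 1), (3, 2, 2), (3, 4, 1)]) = 1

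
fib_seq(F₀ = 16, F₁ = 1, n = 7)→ F_2 = F_1 + F_0 = 17
F_3 = F_2 + F_1 = 18
F_4 = F_3 + F_2 = 35
...
= [16, 1, 17, 18, 35, 53, 88]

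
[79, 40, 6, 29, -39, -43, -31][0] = 79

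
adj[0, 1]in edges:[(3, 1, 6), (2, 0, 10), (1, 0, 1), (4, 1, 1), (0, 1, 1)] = 1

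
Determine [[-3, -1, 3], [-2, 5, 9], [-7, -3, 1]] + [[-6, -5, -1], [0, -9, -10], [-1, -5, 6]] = [[-9, -6, 2], [-2, -4, -1], [-8, -8, 7]]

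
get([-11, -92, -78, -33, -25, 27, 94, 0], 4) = -25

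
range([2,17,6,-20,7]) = 37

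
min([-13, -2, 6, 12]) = -13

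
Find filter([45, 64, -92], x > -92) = [45, 64]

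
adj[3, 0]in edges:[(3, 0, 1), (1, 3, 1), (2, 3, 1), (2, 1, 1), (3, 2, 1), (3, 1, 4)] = 1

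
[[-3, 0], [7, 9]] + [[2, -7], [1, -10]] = [[-1, -7], [8, -1]]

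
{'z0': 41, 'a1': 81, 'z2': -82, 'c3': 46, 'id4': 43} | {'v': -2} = {'z0': 41, 'a1': 81, 'z2': -82, 'c3': 46, 'id4': 43, 'v': -2}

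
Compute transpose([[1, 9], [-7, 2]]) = [[1, -7], [9, 2]]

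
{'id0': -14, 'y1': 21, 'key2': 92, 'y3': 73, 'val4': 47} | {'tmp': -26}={'id0': -14, 'y1': 21, 'key2': 92, 'y3': 73, 'val4': 47, 'tmp': -26}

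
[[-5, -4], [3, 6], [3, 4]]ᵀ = [[-5, 3, 3], [-4, 6, 4]]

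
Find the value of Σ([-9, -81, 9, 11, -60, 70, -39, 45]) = -54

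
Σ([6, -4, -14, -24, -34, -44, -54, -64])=6 + (-4) + (-14) + (-24) + (-34) + (-44) + (-54) + (-64)
= -232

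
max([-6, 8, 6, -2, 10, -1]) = 10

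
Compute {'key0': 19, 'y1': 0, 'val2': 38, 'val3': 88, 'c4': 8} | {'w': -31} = {'key0': 19, 'y1': 0, 'val2': 38, 'val3': 88, 'c4': 8, 'w': -31}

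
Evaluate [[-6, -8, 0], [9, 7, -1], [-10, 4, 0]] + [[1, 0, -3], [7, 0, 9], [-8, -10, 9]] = [[-5, -8, -3], [16, 7, 8], [-18, -6, 9]]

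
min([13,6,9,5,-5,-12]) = -12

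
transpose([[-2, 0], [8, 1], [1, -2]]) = [[-2, 8, 1], [0, 1, -2]]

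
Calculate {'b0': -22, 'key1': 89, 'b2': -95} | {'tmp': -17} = {'b0': -22, 'key1': 89, 'b2': -95, 'tmp': -17}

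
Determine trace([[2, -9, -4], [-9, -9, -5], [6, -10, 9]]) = diagonal: 2 + (-9) + 9
= 2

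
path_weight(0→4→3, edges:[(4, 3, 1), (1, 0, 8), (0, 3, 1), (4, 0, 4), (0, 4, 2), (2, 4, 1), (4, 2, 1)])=3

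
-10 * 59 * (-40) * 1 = 23600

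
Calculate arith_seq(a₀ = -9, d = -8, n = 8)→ [-9, -17, -25, -33, -41, -49, -57, -65]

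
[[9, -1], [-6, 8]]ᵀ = [[9, -6], [-1, 8]]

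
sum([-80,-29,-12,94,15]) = -12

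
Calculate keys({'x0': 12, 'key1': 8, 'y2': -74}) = ['x0', 'key1', 'y2']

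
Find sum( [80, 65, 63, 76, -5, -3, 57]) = 333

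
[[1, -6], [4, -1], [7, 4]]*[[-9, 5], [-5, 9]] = C[0][0] = (1)*(-9) + (-6)*(-5) = 21
C[0][1] = (1)*(5) + (-6)*(9) = -49
C[1][0] = (4)*(-9) + (-1)*(-5) = -31
C[1][1] = (4)*(5) + (-1)*(9) = 11
C[2][0] = (7)*(-9) + (4)*(-5) = -83
C[2][1] = (7)*(5) + (4)*(9) = 71
= [[21, -49], [-31, 11], [-83, 71]]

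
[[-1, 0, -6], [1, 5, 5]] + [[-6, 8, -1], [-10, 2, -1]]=[[-7, 8, -7], [-9, 7, 4]]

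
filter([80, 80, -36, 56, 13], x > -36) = keep x where x > -36: 80✓, 80✓, -36✗, 56✓, 13✓
= [80, 80, 56, 13]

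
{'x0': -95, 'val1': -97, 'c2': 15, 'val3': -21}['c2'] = 15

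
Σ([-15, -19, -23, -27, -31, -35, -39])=-189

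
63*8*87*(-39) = -1710072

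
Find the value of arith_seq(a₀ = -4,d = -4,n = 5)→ a_0 = -4 + 0*-4 = -4
a_1 = -4 + 1*-4 = -8
a_2 = -4 + 2*-4 = -12
...
= [-4, -8, -12, -16, -20]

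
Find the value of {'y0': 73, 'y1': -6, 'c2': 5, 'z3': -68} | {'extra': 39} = {'y0': 73, 'y1': -6, 'c2': 5, 'z3': -68, 'extra': 39}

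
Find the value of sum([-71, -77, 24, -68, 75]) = (-71) + (-77) + 24 + (-68) + 75
= -117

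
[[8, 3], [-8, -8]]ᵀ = [[8, -8], [3, -8]]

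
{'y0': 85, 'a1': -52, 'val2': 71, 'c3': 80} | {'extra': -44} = {'y0': 85, 'a1': -52, 'val2': 71, 'c3': 80, 'extra': -44}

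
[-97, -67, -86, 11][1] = -67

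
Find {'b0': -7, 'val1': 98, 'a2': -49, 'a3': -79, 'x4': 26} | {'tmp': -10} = {'b0': -7, 'val1': 98, 'a2': -49, 'a3': -79, 'x4': 26, 'tmp': -10}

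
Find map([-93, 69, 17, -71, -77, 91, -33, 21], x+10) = [-83, 79, 27, -61, -67, 101, -23, 31]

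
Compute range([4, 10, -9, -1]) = 19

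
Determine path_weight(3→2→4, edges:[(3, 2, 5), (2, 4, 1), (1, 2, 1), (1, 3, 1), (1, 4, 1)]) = w(3→2)=5 + w(2→4)=1
= 6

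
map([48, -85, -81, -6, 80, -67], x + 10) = 48+10=58, -85+10=-75, -81+10=-71, -6+10=4, 80+10=90, -67+10=-57
= [58, -75, -71, 4, 90, -57]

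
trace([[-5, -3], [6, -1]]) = diagonal: (-5) + (-1)
= -6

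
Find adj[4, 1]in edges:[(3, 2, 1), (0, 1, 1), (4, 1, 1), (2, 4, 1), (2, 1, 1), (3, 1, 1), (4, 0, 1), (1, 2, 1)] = 1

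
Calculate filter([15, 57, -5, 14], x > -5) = keep x where x > -5: 15✓, 57✓, -5✗, 14✓
= [15, 57, 14]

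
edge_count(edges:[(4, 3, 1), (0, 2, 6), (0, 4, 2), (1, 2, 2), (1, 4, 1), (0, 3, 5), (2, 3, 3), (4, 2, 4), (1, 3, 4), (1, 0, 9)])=10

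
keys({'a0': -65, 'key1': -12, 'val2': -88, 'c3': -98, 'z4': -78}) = ['a0', 'key1', 'val2', 'c3', 'z4']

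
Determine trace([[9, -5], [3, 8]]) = 17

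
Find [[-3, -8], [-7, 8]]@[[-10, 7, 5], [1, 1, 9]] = C[0][0] = (-3)*(-10) + (-8)*(1) = 22
C[0][1] = (-3)*(7) + (-8)*(1) = -29
C[0][2] = (-3)*(5) + (-8)*(9) = -87
C[1][0] = (-7)*(-10) + (8)*(1) = 78
C[1][1] = (-7)*(7) + (8)*(1) = -41
C[1][2] = (-7)*(5) + (8)*(9) = 37
= [[22, -29, -87], [78, -41, 37]]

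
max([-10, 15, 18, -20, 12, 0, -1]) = 18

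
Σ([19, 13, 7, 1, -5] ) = 19 + 13 + 7 + 1 + (-5)
= 35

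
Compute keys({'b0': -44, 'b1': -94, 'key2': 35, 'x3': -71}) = ['b0', 'b1', 'key2', 'x3']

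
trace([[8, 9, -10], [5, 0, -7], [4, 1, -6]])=diagonal: 8 + 0 + (-6)
= 2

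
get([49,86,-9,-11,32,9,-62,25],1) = 86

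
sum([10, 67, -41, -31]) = 5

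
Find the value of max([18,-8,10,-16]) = 18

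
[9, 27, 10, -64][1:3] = [27, 10]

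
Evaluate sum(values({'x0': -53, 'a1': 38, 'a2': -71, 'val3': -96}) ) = -182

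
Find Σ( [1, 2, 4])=7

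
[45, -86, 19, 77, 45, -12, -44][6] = -44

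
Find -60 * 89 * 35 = -186900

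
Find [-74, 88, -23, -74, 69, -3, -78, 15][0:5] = [-74, 88, -23, -74, 69]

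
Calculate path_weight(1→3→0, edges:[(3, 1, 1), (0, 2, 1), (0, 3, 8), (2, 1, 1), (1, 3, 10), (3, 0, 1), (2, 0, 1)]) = w(1→3)=10 + w(3→0)=1
= 11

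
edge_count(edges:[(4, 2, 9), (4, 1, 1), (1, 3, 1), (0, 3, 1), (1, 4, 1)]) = 5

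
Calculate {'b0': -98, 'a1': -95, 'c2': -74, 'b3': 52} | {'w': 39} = {'b0': -98, 'a1': -95, 'c2': -74, 'b3': 52, 'w': 39}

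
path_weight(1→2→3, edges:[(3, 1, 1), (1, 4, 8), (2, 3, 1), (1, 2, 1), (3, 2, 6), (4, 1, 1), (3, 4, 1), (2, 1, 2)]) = w(1→2)=1 + w(2→3)=1
= 2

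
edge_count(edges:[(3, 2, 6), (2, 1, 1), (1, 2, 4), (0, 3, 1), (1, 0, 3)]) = 5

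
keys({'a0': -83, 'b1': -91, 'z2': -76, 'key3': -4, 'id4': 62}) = ['a0', 'b1', 'z2', 'key3', 'id4']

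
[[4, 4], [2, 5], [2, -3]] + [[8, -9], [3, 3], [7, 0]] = [[12, -5], [5, 8], [9, -3]]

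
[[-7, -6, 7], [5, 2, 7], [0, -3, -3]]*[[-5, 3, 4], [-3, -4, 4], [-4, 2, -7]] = [[25, 17, -101], [-59, 21, -21], [21, 6, 9]]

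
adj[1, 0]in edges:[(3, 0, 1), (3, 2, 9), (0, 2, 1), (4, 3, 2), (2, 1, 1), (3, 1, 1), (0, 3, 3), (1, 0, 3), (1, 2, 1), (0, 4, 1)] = 3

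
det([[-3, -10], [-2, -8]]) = (-3)*(-8) - (-10)*(-2)
= 4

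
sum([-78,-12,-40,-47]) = (-78) + (-12) + (-40) + (-47)
= -177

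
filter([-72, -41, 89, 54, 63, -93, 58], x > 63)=[89]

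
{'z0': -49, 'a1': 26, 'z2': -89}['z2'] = -89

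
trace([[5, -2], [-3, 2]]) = diagonal: 5 + 2
= 7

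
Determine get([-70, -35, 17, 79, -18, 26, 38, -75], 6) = 38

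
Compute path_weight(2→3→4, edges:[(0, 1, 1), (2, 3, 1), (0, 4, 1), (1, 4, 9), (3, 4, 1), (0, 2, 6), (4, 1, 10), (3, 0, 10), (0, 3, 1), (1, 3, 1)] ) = w(2→3)=1 + w(3→4)=1
= 2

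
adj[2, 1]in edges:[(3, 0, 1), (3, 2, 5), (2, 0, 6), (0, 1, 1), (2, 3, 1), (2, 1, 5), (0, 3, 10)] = 5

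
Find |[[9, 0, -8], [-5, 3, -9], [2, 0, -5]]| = (1)*(9)*det([[3, -9], [0, -5]]) + (-1)*(0)*det([[-5, -9], [2, -5]]) + (1)*(-8)*det([[-5, 3], [2, 0]])
= -135 + 0 + 48
= -87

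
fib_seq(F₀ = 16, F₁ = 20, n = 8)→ F_2 = F_1 + F_0 = 36
F_3 = F_2 + F_1 = 56
F_4 = F_3 + F_2 = 92
...
= [16, 20, 36, 56, 92, 148, 240, 388]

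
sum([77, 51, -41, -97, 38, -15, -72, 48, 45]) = 34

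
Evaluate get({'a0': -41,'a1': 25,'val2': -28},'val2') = -28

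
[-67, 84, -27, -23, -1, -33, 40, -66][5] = -33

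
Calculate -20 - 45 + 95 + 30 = 60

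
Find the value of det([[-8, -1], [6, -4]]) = (-8)*(-4) - (-1)*(6)
= 38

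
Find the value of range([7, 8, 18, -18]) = 36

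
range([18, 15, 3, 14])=15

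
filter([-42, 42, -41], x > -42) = [42, -41]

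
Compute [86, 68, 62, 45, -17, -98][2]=62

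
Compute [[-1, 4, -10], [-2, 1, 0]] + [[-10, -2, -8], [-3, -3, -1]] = [[-11, 2, -18], [-5, -2, -1]]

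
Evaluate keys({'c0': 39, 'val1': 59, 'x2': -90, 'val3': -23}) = ['c0', 'val1', 'x2', 'val3']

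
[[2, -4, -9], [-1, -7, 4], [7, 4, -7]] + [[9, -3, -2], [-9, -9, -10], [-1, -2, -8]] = [[11, -7, -11], [-10, -16, -6], [6, 2, -15]]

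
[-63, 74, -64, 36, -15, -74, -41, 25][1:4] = [74, -64, 36]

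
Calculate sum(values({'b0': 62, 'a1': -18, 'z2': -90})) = 62 + (-18) + (-90)
= -46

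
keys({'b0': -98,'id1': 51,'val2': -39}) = ['b0', 'id1', 'val2']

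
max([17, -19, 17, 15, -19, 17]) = 17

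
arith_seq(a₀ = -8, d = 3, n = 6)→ a_0 = -8 + 0*3 = -8
a_1 = -8 + 1*3 = -5
a_2 = -8 + 2*3 = -2
...
= [-8, -5, -2, 1, 4, 7]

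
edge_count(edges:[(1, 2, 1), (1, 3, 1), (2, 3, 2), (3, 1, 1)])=4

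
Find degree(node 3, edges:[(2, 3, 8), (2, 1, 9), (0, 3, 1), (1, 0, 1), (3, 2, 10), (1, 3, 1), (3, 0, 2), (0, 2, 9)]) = 5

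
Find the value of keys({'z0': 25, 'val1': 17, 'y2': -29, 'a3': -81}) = ['z0', 'val1', 'y2', 'a3']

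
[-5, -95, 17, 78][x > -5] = [17, 78]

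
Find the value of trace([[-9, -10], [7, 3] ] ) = -6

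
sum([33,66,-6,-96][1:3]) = 60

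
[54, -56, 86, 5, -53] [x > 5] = [54, 86]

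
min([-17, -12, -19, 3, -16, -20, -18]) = -20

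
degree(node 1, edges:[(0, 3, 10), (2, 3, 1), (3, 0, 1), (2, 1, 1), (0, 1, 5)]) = incident: (2,1), (0,1)
= 2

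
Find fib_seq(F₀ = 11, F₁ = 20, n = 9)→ [11, 20, 31, 51, 82, 133, 215, 348, 563]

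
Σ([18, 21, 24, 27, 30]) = 18 + 21 + 24 + 27 + 30
= 120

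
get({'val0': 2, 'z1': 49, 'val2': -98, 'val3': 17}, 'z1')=49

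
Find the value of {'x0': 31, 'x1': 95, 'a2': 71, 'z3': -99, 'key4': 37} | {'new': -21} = {'x0': 31, 'x1': 95, 'a2': 71, 'z3': -99, 'key4': 37, 'new': -21}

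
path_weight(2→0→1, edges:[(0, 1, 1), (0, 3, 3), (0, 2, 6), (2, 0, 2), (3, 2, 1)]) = 3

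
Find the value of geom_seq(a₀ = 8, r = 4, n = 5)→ [8, 32, 128, 512, 2048]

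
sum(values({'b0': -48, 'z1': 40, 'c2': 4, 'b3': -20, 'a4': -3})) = -27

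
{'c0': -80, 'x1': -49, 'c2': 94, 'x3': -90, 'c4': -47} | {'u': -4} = {'c0': -80, 'x1': -49, 'c2': 94, 'x3': -90, 'c4': -47, 'u': -4}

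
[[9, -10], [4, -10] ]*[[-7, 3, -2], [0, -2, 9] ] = C[0][0] = (9)*(-7) + (-10)*(0) = -63
C[0][1] = (9)*(3) + (-10)*(-2) = 47
C[0][2] = (9)*(-2) + (-10)*(9) = -108
C[1][0] = (4)*(-7) + (-10)*(0) = -28
C[1][1] = (4)*(3) + (-10)*(-2) = 32
C[1][2] = (4)*(-2) + (-10)*(9) = -98
= [[-63, 47, -108], [-28, 32, -98]]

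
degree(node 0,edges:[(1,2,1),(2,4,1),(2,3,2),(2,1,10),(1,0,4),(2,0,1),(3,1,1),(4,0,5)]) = incident: (1,0), (2,0), (4,0)
= 3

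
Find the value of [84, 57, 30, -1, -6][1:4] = [57, 30, -1]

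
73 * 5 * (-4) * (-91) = 132860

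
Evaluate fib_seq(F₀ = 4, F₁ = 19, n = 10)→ [4, 19, 23, 42, 65, 107, 172, 279, 451, 730]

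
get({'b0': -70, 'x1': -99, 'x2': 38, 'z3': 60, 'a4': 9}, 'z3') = 60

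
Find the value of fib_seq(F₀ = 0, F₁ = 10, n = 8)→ [0, 10, 10, 20, 30, 50, 80, 130]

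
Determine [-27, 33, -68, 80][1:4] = [33, -68, 80]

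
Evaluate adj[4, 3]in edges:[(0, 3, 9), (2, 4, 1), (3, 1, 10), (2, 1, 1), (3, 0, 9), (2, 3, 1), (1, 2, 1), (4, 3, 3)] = 3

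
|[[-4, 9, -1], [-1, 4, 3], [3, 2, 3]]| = (1)*(-4)*det([[4, 3], [2, 3]]) + (-1)*(9)*det([[-1, 3], [3, 3]]) + (1)*(-1)*det([[-1, 4], [3, 2]])
= -24 + 108 + 14
= 98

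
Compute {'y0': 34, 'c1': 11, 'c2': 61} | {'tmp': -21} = {'y0': 34, 'c1': 11, 'c2': 61, 'tmp': -21}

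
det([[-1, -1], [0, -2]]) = (-1)*(-2) - (-1)*(0)
= 2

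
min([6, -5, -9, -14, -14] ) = -14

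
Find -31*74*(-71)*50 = 8143700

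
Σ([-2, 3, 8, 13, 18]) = 40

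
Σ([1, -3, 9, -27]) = 1 + -3 + 9 + -27
= -20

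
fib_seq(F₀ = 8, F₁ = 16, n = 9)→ [8, 16, 24, 40, 64, 104, 168, 272, 440]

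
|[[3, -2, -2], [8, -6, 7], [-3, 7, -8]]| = -165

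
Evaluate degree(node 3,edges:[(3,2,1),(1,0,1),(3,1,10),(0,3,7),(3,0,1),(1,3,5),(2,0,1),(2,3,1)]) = 6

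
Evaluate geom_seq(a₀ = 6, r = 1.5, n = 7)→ [6.0, 9.0, 13.5, 20.25, 30.375, 45.5625, 68.34375]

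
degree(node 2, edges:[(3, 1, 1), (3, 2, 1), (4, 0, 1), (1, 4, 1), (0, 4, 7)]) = 1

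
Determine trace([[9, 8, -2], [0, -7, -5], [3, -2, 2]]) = diagonal: 9 + (-7) + 2
= 4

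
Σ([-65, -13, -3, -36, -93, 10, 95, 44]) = -61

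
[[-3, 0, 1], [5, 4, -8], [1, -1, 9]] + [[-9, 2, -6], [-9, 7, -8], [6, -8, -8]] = [[-12, 2, -5], [-4, 11, -16], [7, -9, 1]]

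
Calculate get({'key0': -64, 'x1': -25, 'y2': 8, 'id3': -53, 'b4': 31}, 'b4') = 31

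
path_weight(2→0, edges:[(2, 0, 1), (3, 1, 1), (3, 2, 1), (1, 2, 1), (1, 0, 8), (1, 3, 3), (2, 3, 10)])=w(2→0)=1
= 1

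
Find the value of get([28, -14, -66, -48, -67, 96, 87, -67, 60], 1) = -14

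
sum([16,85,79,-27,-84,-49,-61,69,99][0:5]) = slice → [16, 85, 79, -27, -84]
16 + 85 + 79 + (-27) + (-84)
= 69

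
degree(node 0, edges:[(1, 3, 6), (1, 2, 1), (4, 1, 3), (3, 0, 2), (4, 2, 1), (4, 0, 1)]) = 2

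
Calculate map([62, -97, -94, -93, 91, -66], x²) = [3844, 9409, 8836, 8649, 8281, 4356]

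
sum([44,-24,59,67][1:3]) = slice → [-24, 59]
(-24) + 59
= 35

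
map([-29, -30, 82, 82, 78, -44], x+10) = -29+10=-19, -30+10=-20, 82+10=92, 82+10=92, 78+10=88, -44+10=-34
= [-19, -20, 92, 92, 88, -34]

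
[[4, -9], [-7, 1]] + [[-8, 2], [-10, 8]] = [[-4, -7], [-17, 9]]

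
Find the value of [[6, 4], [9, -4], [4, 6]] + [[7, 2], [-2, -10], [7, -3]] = [[13, 6], [7, -14], [11, 3]]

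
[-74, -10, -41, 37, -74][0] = -74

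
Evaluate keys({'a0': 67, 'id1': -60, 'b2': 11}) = ['a0', 'id1', 'b2']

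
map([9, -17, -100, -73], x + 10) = 9+10=19, -17+10=-7, -100+10=-90, -73+10=-63
= [19, -7, -90, -63]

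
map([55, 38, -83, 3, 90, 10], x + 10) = [65, 48, -73, 13, 100, 20]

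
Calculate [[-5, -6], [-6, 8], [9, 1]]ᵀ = [[-5, -6, 9], [-6, 8, 1]]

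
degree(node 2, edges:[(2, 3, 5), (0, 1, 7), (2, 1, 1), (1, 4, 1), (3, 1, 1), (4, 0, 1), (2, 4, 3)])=incident: (2,3), (2,1), (2,4)
= 3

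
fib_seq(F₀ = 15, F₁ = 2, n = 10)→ F_2 = F_1 + F_0 = 17
F_3 = F_2 + F_1 = 19
F_4 = F_3 + F_2 = 36
...
= [15, 2, 17, 19, 36, 55, 91, 146, 237, 383]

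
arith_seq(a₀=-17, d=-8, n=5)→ [-17, -25, -33, -41, -49]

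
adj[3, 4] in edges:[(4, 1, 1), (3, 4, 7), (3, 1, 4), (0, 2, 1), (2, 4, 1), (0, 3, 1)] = 7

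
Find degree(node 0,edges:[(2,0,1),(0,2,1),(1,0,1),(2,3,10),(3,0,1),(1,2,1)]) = 4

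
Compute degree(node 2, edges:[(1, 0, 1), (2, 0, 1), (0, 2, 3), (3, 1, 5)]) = 2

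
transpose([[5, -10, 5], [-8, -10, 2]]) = [[5, -8], [-10, -10], [5, 2]]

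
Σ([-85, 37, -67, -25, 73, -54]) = -121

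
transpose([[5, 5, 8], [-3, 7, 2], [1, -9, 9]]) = [[5, -3, 1], [5, 7, -9], [8, 2, 9]]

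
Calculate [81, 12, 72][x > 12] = keep x where x > 12: 81✓, 12✗, 72✓
= [81, 72]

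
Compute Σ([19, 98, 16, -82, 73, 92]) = 216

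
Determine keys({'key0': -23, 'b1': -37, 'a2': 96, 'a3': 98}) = ['key0', 'b1', 'a2', 'a3']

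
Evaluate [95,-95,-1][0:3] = [95, -95, -1]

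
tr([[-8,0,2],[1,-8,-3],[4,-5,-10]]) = -26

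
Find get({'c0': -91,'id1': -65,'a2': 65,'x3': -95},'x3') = -95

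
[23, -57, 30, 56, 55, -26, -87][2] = 30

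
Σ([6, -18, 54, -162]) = -120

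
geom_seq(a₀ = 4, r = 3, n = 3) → [4, 12, 36]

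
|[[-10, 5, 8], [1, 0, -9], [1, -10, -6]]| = 805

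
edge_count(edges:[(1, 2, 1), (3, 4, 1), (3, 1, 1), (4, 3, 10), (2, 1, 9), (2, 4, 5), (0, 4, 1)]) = 7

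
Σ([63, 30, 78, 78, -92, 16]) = 63 + 30 + 78 + 78 + (-92) + 16
= 173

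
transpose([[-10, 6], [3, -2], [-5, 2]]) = [[-10, 3, -5], [6, -2, 2]]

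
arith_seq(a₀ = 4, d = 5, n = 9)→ [4, 9, 14, 19, 24, 29, 34, 39, 44]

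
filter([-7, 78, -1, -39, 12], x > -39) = keep x where x > -39: -7✓, 78✓, -1✓, -39✗, 12✓
= [-7, 78, -1, 12]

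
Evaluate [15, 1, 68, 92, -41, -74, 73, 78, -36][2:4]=[68, 92]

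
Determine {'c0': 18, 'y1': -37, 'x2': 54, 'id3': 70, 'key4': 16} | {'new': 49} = {'c0': 18, 'y1': -37, 'x2': 54, 'id3': 70, 'key4': 16, 'new': 49}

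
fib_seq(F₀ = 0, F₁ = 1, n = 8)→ [0, 1, 1, 2, 3, 5, 8, 13]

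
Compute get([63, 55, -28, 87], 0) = 63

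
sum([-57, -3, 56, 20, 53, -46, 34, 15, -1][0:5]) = slice → [-57, -3, 56, 20, 53]
(-57) + (-3) + 56 + 20 + 53
= 69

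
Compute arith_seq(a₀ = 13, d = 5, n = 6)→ [13, 18, 23, 28, 33, 38]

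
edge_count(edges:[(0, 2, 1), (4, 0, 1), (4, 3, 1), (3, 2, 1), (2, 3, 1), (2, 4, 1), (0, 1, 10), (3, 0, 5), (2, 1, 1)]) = 9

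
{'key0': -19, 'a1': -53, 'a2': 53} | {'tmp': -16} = {'key0': -19, 'a1': -53, 'a2': 53, 'tmp': -16}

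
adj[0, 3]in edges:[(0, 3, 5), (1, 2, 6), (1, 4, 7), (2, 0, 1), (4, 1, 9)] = 5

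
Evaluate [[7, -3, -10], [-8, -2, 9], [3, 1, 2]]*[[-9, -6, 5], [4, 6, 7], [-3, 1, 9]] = C[0][0] = (7)*(-9) + (-3)*(4) + (-10)*(-3) = -45
C[0][1] = (7)*(-6) + (-3)*(6) + (-10)*(1) = -70
C[0][2] = (7)*(5) + (-3)*(7) + (-10)*(9) = -76
C[1][0] = (-8)*(-9) + (-2)*(4) + (9)*(-3) = 37
C[1][1] = (-8)*(-6) + (-2)*(6) + (9)*(1) = 45
C[1][2] = (-8)*(5) + (-2)*(7) + (9)*(9) = 27
... (3 more cells)
= [[-45, -70, -76], [37, 45, 27], [-29, -10, 40]]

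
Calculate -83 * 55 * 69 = -314985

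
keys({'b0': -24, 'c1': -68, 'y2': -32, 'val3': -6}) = ['b0', 'c1', 'y2', 'val3']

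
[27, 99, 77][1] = 99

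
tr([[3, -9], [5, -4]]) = -1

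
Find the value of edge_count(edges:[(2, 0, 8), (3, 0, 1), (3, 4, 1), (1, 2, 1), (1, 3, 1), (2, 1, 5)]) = 6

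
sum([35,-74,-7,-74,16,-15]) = 35 + (-74) + (-7) + (-74) + 16 + (-15)
= -119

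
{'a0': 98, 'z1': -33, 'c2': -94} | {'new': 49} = {'a0': 98, 'z1': -33, 'c2': -94, 'new': 49}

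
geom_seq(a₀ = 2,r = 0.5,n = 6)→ [2.0, 1.0, 0.5, 0.25, 0.125, 0.0625]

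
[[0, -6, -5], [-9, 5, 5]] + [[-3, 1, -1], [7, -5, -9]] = [[-3, -5, -6], [-2, 0, -4]]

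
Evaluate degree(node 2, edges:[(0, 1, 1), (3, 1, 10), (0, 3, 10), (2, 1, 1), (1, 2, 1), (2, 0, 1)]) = 3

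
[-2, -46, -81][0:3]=[-2, -46, -81]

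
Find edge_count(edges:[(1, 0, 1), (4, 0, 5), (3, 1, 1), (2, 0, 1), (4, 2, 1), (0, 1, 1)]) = 6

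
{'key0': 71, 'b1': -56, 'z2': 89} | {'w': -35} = {'key0': 71, 'b1': -56, 'z2': 89, 'w': -35}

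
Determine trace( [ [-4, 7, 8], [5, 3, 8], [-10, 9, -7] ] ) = -8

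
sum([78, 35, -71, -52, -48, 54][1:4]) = -88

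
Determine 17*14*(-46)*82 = -897736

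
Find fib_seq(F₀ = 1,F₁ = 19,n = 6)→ [1, 19, 20, 39, 59, 98]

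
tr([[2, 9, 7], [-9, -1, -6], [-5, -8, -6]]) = diagonal: 2 + (-1) + (-6)
= -5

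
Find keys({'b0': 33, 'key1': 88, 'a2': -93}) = ['b0', 'key1', 'a2']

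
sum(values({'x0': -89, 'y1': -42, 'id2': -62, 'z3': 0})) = (-89) + (-42) + (-62) + 0
= -193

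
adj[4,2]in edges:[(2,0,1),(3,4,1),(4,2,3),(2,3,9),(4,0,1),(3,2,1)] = 3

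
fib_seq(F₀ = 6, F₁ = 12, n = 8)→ F_2 = F_1 + F_0 = 18
F_3 = F_2 + F_1 = 30
F_4 = F_3 + F_2 = 48
...
= [6, 12, 18, 30, 48, 78, 126, 204]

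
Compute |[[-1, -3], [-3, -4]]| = -5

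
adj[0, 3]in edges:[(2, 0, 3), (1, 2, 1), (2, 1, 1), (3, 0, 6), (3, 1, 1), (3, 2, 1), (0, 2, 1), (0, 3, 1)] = 1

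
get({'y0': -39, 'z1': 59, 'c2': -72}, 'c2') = -72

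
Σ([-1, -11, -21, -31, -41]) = -105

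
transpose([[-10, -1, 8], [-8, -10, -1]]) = [[-10, -8], [-1, -10], [8, -1]]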